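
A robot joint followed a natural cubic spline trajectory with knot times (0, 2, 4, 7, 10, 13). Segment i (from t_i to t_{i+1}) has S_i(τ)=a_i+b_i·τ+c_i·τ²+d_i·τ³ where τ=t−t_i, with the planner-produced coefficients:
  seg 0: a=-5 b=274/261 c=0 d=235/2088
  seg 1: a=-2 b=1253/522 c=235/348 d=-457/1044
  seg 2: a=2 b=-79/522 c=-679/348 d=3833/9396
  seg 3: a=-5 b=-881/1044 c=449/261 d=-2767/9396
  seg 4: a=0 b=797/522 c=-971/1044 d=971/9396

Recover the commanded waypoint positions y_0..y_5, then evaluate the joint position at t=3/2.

y_0 = S_0(0) = a_0 = -5
y_1 = S_1(0) = a_1 = -2
y_2 = S_2(0) = a_2 = 2
y_3 = S_3(0) = a_3 = -5
y_4 = S_4(0) = a_4 = 0
y_5 = S_4(3) = -1
t_q=3/2 is in segment 0 (τ=3/2); S_0(τ)=-16957/5568

y_0=-5 y_1=-2 y_2=2 y_3=-5 y_4=0 y_5=-1
S(3/2) = -16957/5568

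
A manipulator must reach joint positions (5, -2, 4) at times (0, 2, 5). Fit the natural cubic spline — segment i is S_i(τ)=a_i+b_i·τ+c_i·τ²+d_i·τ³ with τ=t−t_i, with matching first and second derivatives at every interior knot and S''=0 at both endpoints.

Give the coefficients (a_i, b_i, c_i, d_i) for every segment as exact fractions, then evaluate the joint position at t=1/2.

Δ: Δ0=-7/2, Δ1=2
row 1: diag=10, rhs=33; c'=3/10, d'=33/10
back: M1=33/10
M: M0=0, M1=33/10, M2=0
seg 0: a=5, c=M0/2=0, d=(M1−M0)/(6·2)=11/40, b=Δ0−h0·(2M0+M1)/6=-23/5
seg 1: a=-2, c=M1/2=33/20, d=(M2−M1)/(6·3)=-11/60, b=Δ1−h1·(2M1+M2)/6=-13/10
t_q=1/2 → seg 0, τ=1/2; S=5+-23/5·τ+0·τ²+11/40·τ³=175/64

  seg 0: a=5 b=-23/5 c=0 d=11/40
  seg 1: a=-2 b=-13/10 c=33/20 d=-11/60
S(1/2) = 175/64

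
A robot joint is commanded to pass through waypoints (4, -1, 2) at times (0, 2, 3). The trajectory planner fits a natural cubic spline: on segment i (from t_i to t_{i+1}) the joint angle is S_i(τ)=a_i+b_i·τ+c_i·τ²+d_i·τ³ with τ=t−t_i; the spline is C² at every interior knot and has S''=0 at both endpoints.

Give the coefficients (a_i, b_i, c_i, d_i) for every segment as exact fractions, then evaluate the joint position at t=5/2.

Δ: Δ0=-5/2, Δ1=3
row 1: diag=6, rhs=33; c'=1/6, d'=11/2
back: M1=11/2
M: M0=0, M1=11/2, M2=0
seg 0: a=4, c=M0/2=0, d=(M1−M0)/(6·2)=11/24, b=Δ0−h0·(2M0+M1)/6=-13/3
seg 1: a=-1, c=M1/2=11/4, d=(M2−M1)/(6·1)=-11/12, b=Δ1−h1·(2M1+M2)/6=7/6
t_q=5/2 → seg 1, τ=1/2; S=-1+7/6·τ+11/4·τ²+-11/12·τ³=5/32

  seg 0: a=4 b=-13/3 c=0 d=11/24
  seg 1: a=-1 b=7/6 c=11/4 d=-11/12
S(5/2) = 5/32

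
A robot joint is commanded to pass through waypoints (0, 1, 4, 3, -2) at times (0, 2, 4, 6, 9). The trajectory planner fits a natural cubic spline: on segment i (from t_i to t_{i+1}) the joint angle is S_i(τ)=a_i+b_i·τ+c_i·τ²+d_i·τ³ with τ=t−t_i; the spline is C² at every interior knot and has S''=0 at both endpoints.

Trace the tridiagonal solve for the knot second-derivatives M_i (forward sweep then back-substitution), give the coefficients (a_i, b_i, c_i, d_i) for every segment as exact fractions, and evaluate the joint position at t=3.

  seg 0: a=0 b=23/213 c=0 d=167/1704
  seg 1: a=1 b=547/426 c=167/284 d=-409/1704
  seg 2: a=4 b=161/213 c=-121/142 d=191/1704
  seg 3: a=3 b=-557/426 c=-51/284 d=17/852
S(3) = 1495/568

Δ: Δ0=1/2, Δ1=3/2, Δ2=-1/2, Δ3=-5/3
row 1: diag=8, rhs=6; c'=1/4, d'=3/4
row 2: denom=8−2·1/4=15/2; d'=(-12−2·3/4)/(15/2)=-9/5
row 3: denom=10−2·4/15=142/15; d'=(-7−2·-9/5)/(142/15)=-51/142
back: M3=-51/142
back: M2=-9/5−4/15·-51/142=-121/71
back: M1=3/4−1/4·-121/71=167/142
M: M0=0, M1=167/142, M2=-121/71, M3=-51/142, M4=0
seg 0: a=0, c=M0/2=0, d=(M1−M0)/(6·2)=167/1704, b=Δ0−h0·(2M0+M1)/6=23/213
seg 1: a=1, c=M1/2=167/284, d=(M2−M1)/(6·2)=-409/1704, b=Δ1−h1·(2M1+M2)/6=547/426
seg 2: a=4, c=M2/2=-121/142, d=(M3−M2)/(6·2)=191/1704, b=Δ2−h2·(2M2+M3)/6=161/213
seg 3: a=3, c=M3/2=-51/284, d=(M4−M3)/(6·3)=17/852, b=Δ3−h3·(2M3+M4)/6=-557/426
t_q=3 → seg 1, τ=1; S=1+547/426·τ+167/284·τ²+-409/1704·τ³=1495/568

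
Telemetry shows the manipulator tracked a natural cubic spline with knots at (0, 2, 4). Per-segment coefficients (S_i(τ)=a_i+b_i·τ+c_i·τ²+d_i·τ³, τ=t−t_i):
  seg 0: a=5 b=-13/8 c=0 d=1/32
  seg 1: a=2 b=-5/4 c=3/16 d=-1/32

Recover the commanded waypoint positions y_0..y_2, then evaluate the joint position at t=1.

y_0 = S_0(0) = a_0 = 5
y_1 = S_1(0) = a_1 = 2
y_2 = S_1(2) = 0
t_q=1 is in segment 0 (τ=1); S_0(τ)=109/32

y_0=5 y_1=2 y_2=0
S(1) = 109/32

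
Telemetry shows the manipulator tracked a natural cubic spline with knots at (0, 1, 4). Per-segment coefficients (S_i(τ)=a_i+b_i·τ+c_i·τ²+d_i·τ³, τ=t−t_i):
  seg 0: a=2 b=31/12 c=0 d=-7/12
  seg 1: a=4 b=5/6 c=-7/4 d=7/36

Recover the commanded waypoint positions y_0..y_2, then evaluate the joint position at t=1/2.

y_0 = S_0(0) = a_0 = 2
y_1 = S_1(0) = a_1 = 4
y_2 = S_1(3) = -4
t_q=1/2 is in segment 0 (τ=1/2); S_0(τ)=103/32

y_0=2 y_1=4 y_2=-4
S(1/2) = 103/32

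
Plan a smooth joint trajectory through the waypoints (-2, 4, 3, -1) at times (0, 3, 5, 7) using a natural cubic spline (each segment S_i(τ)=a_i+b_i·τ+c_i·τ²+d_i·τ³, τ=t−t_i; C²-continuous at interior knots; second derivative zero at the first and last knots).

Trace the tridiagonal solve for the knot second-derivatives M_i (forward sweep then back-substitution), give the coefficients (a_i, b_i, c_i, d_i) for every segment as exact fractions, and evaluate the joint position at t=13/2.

Δ: Δ0=2, Δ1=-1/2, Δ2=-2
row 1: diag=10, rhs=-15; c'=1/5, d'=-3/2
row 2: denom=8−2·1/5=38/5; d'=(-9−2·-3/2)/(38/5)=-15/19
back: M2=-15/19
back: M1=-3/2−1/5·-15/19=-51/38
M: M0=0, M1=-51/38, M2=-15/19, M3=0
seg 0: a=-2, c=M0/2=0, d=(M1−M0)/(6·3)=-17/228, b=Δ0−h0·(2M0+M1)/6=203/76
seg 1: a=4, c=M1/2=-51/76, d=(M2−M1)/(6·2)=7/152, b=Δ1−h1·(2M1+M2)/6=25/38
seg 2: a=3, c=M2/2=-15/38, d=(M3−M2)/(6·2)=5/76, b=Δ2−h2·(2M2+M3)/6=-28/19
t_q=13/2 → seg 2, τ=3/2; S=3+-28/19·τ+-15/38·τ²+5/76·τ³=75/608

  seg 0: a=-2 b=203/76 c=0 d=-17/228
  seg 1: a=4 b=25/38 c=-51/76 d=7/152
  seg 2: a=3 b=-28/19 c=-15/38 d=5/76
S(13/2) = 75/608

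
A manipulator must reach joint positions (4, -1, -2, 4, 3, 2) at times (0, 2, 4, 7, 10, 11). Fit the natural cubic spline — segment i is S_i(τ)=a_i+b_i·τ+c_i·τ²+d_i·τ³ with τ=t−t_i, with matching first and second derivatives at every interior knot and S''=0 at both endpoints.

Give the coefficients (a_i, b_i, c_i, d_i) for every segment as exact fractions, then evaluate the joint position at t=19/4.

  seg 0: a=4 b=-4303/1509 c=0 d=1061/12072
  seg 1: a=-1 b=-5423/3018 c=1061/2012 d=731/12072
  seg 2: a=-2 b=1568/1509 c=448/503 d=-2582/13581
  seg 3: a=4 b=1886/1509 c=-1238/1509 d=1325/13581
  seg 4: a=3 b=-1567/1509 c=29/503 d=-29/1509
S(19/4) = -12875/16096

Δ: Δ0=-5/2, Δ1=-1/2, Δ2=2, Δ3=-1/3, Δ4=-1
row 1: diag=8, rhs=12; c'=1/4, d'=3/2
row 2: denom=10−2·1/4=19/2; d'=(15−2·3/2)/(19/2)=24/19
row 3: denom=12−3·6/19=210/19; d'=(-14−3·24/19)/(210/19)=-169/105
row 4: denom=8−3·19/70=503/70; d'=(-4−3·-169/105)/(503/70)=58/503
back: M4=58/503
back: M3=-169/105−19/70·58/503=-2476/1509
back: M2=24/19−6/19·-2476/1509=896/503
back: M1=3/2−1/4·896/503=1061/1006
M: M0=0, M1=1061/1006, M2=896/503, M3=-2476/1509, M4=58/503, M5=0
seg 0: a=4, c=M0/2=0, d=(M1−M0)/(6·2)=1061/12072, b=Δ0−h0·(2M0+M1)/6=-4303/1509
seg 1: a=-1, c=M1/2=1061/2012, d=(M2−M1)/(6·2)=731/12072, b=Δ1−h1·(2M1+M2)/6=-5423/3018
seg 2: a=-2, c=M2/2=448/503, d=(M3−M2)/(6·3)=-2582/13581, b=Δ2−h2·(2M2+M3)/6=1568/1509
seg 3: a=4, c=M3/2=-1238/1509, d=(M4−M3)/(6·3)=1325/13581, b=Δ3−h3·(2M3+M4)/6=1886/1509
seg 4: a=3, c=M4/2=29/503, d=(M5−M4)/(6·1)=-29/1509, b=Δ4−h4·(2M4+M5)/6=-1567/1509
t_q=19/4 → seg 2, τ=3/4; S=-2+1568/1509·τ+448/503·τ²+-2582/13581·τ³=-12875/16096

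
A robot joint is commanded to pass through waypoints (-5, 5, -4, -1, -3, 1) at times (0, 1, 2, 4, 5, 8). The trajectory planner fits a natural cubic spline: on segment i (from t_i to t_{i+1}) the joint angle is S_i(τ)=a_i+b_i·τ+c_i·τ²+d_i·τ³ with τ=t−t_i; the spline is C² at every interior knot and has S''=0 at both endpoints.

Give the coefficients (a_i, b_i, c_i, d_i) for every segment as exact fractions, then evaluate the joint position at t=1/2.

Δ: Δ0=10, Δ1=-9, Δ2=3/2, Δ3=-2, Δ4=4/3
row 1: diag=4, rhs=-114; c'=1/4, d'=-57/2
row 2: denom=6−1·1/4=23/4; d'=(63−1·-57/2)/(23/4)=366/23
row 3: denom=6−2·8/23=122/23; d'=(-21−2·366/23)/(122/23)=-1215/122
row 4: denom=8−1·23/122=953/122; d'=(20−1·-1215/122)/(953/122)=3655/953
back: M4=3655/953
back: M3=-1215/122−23/122·3655/953=-10180/953
back: M2=366/23−8/23·-10180/953=18706/953
back: M1=-57/2−1/4·18706/953=-31837/953
M: M0=0, M1=-31837/953, M2=18706/953, M3=-10180/953, M4=3655/953, M5=0
seg 0: a=-5, c=M0/2=0, d=(M1−M0)/(6·1)=-31837/5718, b=Δ0−h0·(2M0+M1)/6=89017/5718
seg 1: a=5, c=M1/2=-31837/1906, d=(M2−M1)/(6·1)=50543/5718, b=Δ1−h1·(2M1+M2)/6=-3247/2859
seg 2: a=-4, c=M2/2=9353/953, d=(M3−M2)/(6·2)=-14443/5718, b=Δ2−h2·(2M2+M3)/6=-45887/5718
seg 3: a=-1, c=M3/2=-5090/953, d=(M4−M3)/(6·1)=13835/5718, b=Δ3−h3·(2M3+M4)/6=5269/5718
seg 4: a=-3, c=M4/2=3655/1906, d=(M5−M4)/(6·3)=-3655/17154, b=Δ4−h4·(2M4+M5)/6=-7153/2859
t_q=1/2 → seg 0, τ=1/2; S=-5+89017/5718·τ+0·τ²+-31837/5718·τ³=31837/15248

  seg 0: a=-5 b=89017/5718 c=0 d=-31837/5718
  seg 1: a=5 b=-3247/2859 c=-31837/1906 d=50543/5718
  seg 2: a=-4 b=-45887/5718 c=9353/953 d=-14443/5718
  seg 3: a=-1 b=5269/5718 c=-5090/953 d=13835/5718
  seg 4: a=-3 b=-7153/2859 c=3655/1906 d=-3655/17154
S(1/2) = 31837/15248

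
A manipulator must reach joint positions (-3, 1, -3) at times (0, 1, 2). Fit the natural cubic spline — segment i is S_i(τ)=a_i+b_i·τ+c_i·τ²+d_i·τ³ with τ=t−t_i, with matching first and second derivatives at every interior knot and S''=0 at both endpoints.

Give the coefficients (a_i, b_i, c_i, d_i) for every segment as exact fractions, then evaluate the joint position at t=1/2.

Δ: Δ0=4, Δ1=-4
row 1: diag=4, rhs=-48; c'=1/4, d'=-12
back: M1=-12
M: M0=0, M1=-12, M2=0
seg 0: a=-3, c=M0/2=0, d=(M1−M0)/(6·1)=-2, b=Δ0−h0·(2M0+M1)/6=6
seg 1: a=1, c=M1/2=-6, d=(M2−M1)/(6·1)=2, b=Δ1−h1·(2M1+M2)/6=0
t_q=1/2 → seg 0, τ=1/2; S=-3+6·τ+0·τ²+-2·τ³=-1/4

  seg 0: a=-3 b=6 c=0 d=-2
  seg 1: a=1 b=0 c=-6 d=2
S(1/2) = -1/4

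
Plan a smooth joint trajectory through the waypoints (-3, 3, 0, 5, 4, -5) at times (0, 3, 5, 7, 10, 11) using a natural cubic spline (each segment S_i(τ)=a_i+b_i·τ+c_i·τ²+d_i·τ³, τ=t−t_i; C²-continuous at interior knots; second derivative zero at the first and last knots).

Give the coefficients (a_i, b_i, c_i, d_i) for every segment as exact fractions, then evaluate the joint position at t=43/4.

  seg 0: a=-3 b=4361/1269 c=0 d=-1823/11421
  seg 1: a=3 b=-1108/1269 c=-1823/1269 d=5701/10152
  seg 2: a=0 b=101/846 c=9811/5076 d=-3769/10152
  seg 3: a=5 b=4309/1269 c=-374/1269 d=-3610/11421
  seg 4: a=4 b=-8765/1269 c=-1328/423 d=1328/1269
S(43/4) = -2119/846

Δ: Δ0=2, Δ1=-3/2, Δ2=5/2, Δ3=-1/3, Δ4=-9
row 1: diag=10, rhs=-21; c'=1/5, d'=-21/10
row 2: denom=8−2·1/5=38/5; d'=(24−2·-21/10)/(38/5)=141/38
row 3: denom=10−2·5/19=180/19; d'=(-17−2·141/38)/(180/19)=-116/45
row 4: denom=8−3·19/60=141/20; d'=(-52−3·-116/45)/(141/20)=-2656/423
back: M4=-2656/423
back: M3=-116/45−19/60·-2656/423=-748/1269
back: M2=141/38−5/19·-748/1269=9811/2538
back: M1=-21/10−1/5·9811/2538=-3646/1269
M: M0=0, M1=-3646/1269, M2=9811/2538, M3=-748/1269, M4=-2656/423, M5=0
seg 0: a=-3, c=M0/2=0, d=(M1−M0)/(6·3)=-1823/11421, b=Δ0−h0·(2M0+M1)/6=4361/1269
seg 1: a=3, c=M1/2=-1823/1269, d=(M2−M1)/(6·2)=5701/10152, b=Δ1−h1·(2M1+M2)/6=-1108/1269
seg 2: a=0, c=M2/2=9811/5076, d=(M3−M2)/(6·2)=-3769/10152, b=Δ2−h2·(2M2+M3)/6=101/846
seg 3: a=5, c=M3/2=-374/1269, d=(M4−M3)/(6·3)=-3610/11421, b=Δ3−h3·(2M3+M4)/6=4309/1269
seg 4: a=4, c=M4/2=-1328/423, d=(M5−M4)/(6·1)=1328/1269, b=Δ4−h4·(2M4+M5)/6=-8765/1269
t_q=43/4 → seg 4, τ=3/4; S=4+-8765/1269·τ+-1328/423·τ²+1328/1269·τ³=-2119/846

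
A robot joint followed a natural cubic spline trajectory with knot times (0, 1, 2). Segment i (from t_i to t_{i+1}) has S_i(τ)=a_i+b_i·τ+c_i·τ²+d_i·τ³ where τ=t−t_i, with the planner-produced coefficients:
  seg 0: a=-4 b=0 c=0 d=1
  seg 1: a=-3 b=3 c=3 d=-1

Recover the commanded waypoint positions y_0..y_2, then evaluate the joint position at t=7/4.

y_0=-4 y_1=-3 y_2=2
S(7/4) = 33/64

y_0 = S_0(0) = a_0 = -4
y_1 = S_1(0) = a_1 = -3
y_2 = S_1(1) = 2
t_q=7/4 is in segment 1 (τ=3/4); S_1(τ)=33/64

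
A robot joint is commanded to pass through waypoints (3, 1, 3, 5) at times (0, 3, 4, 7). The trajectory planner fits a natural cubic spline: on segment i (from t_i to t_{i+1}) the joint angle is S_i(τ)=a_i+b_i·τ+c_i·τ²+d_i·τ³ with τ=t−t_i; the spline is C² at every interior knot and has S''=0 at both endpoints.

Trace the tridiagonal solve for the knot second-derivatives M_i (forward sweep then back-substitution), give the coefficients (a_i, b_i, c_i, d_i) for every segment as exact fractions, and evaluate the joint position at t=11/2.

Δ: Δ0=-2/3, Δ1=2, Δ2=2/3
row 1: diag=8, rhs=16; c'=1/8, d'=2
row 2: denom=8−1·1/8=63/8; d'=(-8−1·2)/(63/8)=-80/63
back: M2=-80/63
back: M1=2−1/8·-80/63=136/63
M: M0=0, M1=136/63, M2=-80/63, M3=0
seg 0: a=3, c=M0/2=0, d=(M1−M0)/(6·3)=68/567, b=Δ0−h0·(2M0+M1)/6=-110/63
seg 1: a=1, c=M1/2=68/63, d=(M2−M1)/(6·1)=-4/7, b=Δ1−h1·(2M1+M2)/6=94/63
seg 2: a=3, c=M2/2=-40/63, d=(M3−M2)/(6·3)=40/567, b=Δ2−h2·(2M2+M3)/6=122/63
t_q=11/2 → seg 2, τ=3/2; S=3+122/63·τ+-40/63·τ²+40/567·τ³=33/7

  seg 0: a=3 b=-110/63 c=0 d=68/567
  seg 1: a=1 b=94/63 c=68/63 d=-4/7
  seg 2: a=3 b=122/63 c=-40/63 d=40/567
S(11/2) = 33/7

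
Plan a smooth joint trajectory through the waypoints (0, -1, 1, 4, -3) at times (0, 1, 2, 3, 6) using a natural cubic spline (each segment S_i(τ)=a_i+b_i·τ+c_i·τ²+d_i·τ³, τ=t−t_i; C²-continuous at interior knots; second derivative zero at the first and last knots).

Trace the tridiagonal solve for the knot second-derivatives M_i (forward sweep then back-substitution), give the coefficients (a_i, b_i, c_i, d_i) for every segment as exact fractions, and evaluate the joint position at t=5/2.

  seg 0: a=0 b=-587/348 c=0 d=239/348
  seg 1: a=-1 b=65/174 c=239/116 d=-151/348
  seg 2: a=1 b=1111/348 c=22/29 d=-331/348
  seg 3: a=4 b=323/174 c=-243/116 d=27/116
S(5/2) = 2475/928

Δ: Δ0=-1, Δ1=2, Δ2=3, Δ3=-7/3
row 1: diag=4, rhs=18; c'=1/4, d'=9/2
row 2: denom=4−1·1/4=15/4; d'=(6−1·9/2)/(15/4)=2/5
row 3: denom=8−1·4/15=116/15; d'=(-32−1·2/5)/(116/15)=-243/58
back: M3=-243/58
back: M2=2/5−4/15·-243/58=44/29
back: M1=9/2−1/4·44/29=239/58
M: M0=0, M1=239/58, M2=44/29, M3=-243/58, M4=0
seg 0: a=0, c=M0/2=0, d=(M1−M0)/(6·1)=239/348, b=Δ0−h0·(2M0+M1)/6=-587/348
seg 1: a=-1, c=M1/2=239/116, d=(M2−M1)/(6·1)=-151/348, b=Δ1−h1·(2M1+M2)/6=65/174
seg 2: a=1, c=M2/2=22/29, d=(M3−M2)/(6·1)=-331/348, b=Δ2−h2·(2M2+M3)/6=1111/348
seg 3: a=4, c=M3/2=-243/116, d=(M4−M3)/(6·3)=27/116, b=Δ3−h3·(2M3+M4)/6=323/174
t_q=5/2 → seg 2, τ=1/2; S=1+1111/348·τ+22/29·τ²+-331/348·τ³=2475/928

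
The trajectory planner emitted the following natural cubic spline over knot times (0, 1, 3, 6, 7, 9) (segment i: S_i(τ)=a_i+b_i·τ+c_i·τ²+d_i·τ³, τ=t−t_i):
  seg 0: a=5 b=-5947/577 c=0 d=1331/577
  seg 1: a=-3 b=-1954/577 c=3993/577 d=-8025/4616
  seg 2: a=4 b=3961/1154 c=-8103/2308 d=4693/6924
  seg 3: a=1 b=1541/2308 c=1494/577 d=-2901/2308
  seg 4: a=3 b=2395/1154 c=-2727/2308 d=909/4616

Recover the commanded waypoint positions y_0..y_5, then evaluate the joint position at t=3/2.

y_0 = S_0(0) = a_0 = 5
y_1 = S_1(0) = a_1 = -3
y_2 = S_2(0) = a_2 = 4
y_3 = S_3(0) = a_3 = 1
y_4 = S_4(0) = a_4 = 3
y_5 = S_4(2) = 4
t_q=3/2 is in segment 1 (τ=1/2); S_1(τ)=-117449/36928

y_0=5 y_1=-3 y_2=4 y_3=1 y_4=3 y_5=4
S(3/2) = -117449/36928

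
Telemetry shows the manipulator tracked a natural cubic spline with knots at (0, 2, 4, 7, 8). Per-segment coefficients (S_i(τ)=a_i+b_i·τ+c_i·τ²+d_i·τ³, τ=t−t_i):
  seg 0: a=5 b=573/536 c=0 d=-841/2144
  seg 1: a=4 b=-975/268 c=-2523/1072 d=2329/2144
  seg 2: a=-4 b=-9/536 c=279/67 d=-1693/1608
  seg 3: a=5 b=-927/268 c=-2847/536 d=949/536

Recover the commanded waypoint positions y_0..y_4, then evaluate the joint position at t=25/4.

y_0=5 y_1=4 y_2=-4 y_3=5 y_4=-2
S(25/4) = 173257/34304

y_0 = S_0(0) = a_0 = 5
y_1 = S_1(0) = a_1 = 4
y_2 = S_2(0) = a_2 = -4
y_3 = S_3(0) = a_3 = 5
y_4 = S_3(1) = -2
t_q=25/4 is in segment 2 (τ=9/4); S_2(τ)=173257/34304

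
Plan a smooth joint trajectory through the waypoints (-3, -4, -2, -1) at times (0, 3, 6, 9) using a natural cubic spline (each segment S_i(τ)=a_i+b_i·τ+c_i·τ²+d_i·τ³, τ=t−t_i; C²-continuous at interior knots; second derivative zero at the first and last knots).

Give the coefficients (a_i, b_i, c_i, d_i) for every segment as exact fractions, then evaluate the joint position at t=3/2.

Δ: Δ0=-1/3, Δ1=2/3, Δ2=1/3
row 1: diag=12, rhs=6; c'=1/4, d'=1/2
row 2: denom=12−3·1/4=45/4; d'=(-2−3·1/2)/(45/4)=-14/45
back: M2=-14/45
back: M1=1/2−1/4·-14/45=26/45
M: M0=0, M1=26/45, M2=-14/45, M3=0
seg 0: a=-3, c=M0/2=0, d=(M1−M0)/(6·3)=13/405, b=Δ0−h0·(2M0+M1)/6=-28/45
seg 1: a=-4, c=M1/2=13/45, d=(M2−M1)/(6·3)=-4/81, b=Δ1−h1·(2M1+M2)/6=11/45
seg 2: a=-2, c=M2/2=-7/45, d=(M3−M2)/(6·3)=7/405, b=Δ2−h2·(2M2+M3)/6=29/45
t_q=3/2 → seg 0, τ=3/2; S=-3+-28/45·τ+0·τ²+13/405·τ³=-153/40

  seg 0: a=-3 b=-28/45 c=0 d=13/405
  seg 1: a=-4 b=11/45 c=13/45 d=-4/81
  seg 2: a=-2 b=29/45 c=-7/45 d=7/405
S(3/2) = -153/40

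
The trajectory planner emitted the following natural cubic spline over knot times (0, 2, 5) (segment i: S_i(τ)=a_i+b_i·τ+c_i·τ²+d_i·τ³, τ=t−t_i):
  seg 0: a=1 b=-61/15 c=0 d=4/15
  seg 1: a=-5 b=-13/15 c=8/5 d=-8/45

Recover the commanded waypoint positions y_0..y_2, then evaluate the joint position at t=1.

y_0=1 y_1=-5 y_2=2
S(1) = -14/5

y_0 = S_0(0) = a_0 = 1
y_1 = S_1(0) = a_1 = -5
y_2 = S_1(3) = 2
t_q=1 is in segment 0 (τ=1); S_0(τ)=-14/5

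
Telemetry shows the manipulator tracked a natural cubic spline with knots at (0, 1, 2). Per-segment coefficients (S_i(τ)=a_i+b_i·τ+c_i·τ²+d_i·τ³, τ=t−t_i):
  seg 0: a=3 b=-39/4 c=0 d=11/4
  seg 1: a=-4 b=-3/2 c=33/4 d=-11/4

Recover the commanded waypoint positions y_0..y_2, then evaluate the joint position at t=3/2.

y_0 = S_0(0) = a_0 = 3
y_1 = S_1(0) = a_1 = -4
y_2 = S_1(1) = 0
t_q=3/2 is in segment 1 (τ=1/2); S_1(τ)=-97/32

y_0=3 y_1=-4 y_2=0
S(3/2) = -97/32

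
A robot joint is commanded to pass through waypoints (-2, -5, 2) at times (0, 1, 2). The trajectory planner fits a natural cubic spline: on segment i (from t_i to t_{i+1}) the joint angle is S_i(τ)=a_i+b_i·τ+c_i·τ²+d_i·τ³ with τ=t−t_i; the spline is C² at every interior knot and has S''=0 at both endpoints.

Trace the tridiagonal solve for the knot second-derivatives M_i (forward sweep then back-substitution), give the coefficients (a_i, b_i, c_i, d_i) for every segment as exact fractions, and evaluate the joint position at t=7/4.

  seg 0: a=-2 b=-11/2 c=0 d=5/2
  seg 1: a=-5 b=2 c=15/2 d=-5/2
S(7/4) = -43/128

Δ: Δ0=-3, Δ1=7
row 1: diag=4, rhs=60; c'=1/4, d'=15
back: M1=15
M: M0=0, M1=15, M2=0
seg 0: a=-2, c=M0/2=0, d=(M1−M0)/(6·1)=5/2, b=Δ0−h0·(2M0+M1)/6=-11/2
seg 1: a=-5, c=M1/2=15/2, d=(M2−M1)/(6·1)=-5/2, b=Δ1−h1·(2M1+M2)/6=2
t_q=7/4 → seg 1, τ=3/4; S=-5+2·τ+15/2·τ²+-5/2·τ³=-43/128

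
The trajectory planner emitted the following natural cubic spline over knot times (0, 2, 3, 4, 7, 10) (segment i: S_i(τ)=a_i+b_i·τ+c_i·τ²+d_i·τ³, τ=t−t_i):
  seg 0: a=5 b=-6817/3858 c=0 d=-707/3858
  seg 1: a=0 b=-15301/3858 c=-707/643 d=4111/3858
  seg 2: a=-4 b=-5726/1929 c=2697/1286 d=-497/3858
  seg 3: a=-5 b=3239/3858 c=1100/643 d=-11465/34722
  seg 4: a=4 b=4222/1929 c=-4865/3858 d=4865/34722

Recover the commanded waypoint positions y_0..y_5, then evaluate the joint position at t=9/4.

y_0 = S_0(0) = a_0 = 5
y_1 = S_1(0) = a_1 = 0
y_2 = S_2(0) = a_2 = -4
y_3 = S_3(0) = a_3 = -5
y_4 = S_4(0) = a_4 = 4
y_5 = S_4(3) = 3
t_q=9/4 is in segment 1 (τ=1/4); S_1(τ)=-85891/82304

y_0=5 y_1=0 y_2=-4 y_3=-5 y_4=4 y_5=3
S(9/4) = -85891/82304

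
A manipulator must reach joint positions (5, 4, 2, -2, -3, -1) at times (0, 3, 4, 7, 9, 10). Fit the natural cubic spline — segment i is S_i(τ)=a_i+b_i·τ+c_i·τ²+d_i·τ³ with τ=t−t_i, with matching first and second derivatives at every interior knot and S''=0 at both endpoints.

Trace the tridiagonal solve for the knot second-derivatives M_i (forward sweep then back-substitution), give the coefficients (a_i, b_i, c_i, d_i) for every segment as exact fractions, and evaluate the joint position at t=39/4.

  seg 0: a=5 b=175/516 c=0 d=-347/4644
  seg 1: a=4 b=-433/258 c=-347/516 d=181/516
  seg 2: a=2 b=-339/172 c=49/129 d=-259/4644
  seg 3: a=-2 b=-103/86 c=-21/172 d=81/344
  seg 4: a=-3 b=49/43 c=111/86 d=-37/86
S(39/4) = -8811/5504

Δ: Δ0=-1/3, Δ1=-2, Δ2=-4/3, Δ3=-1/2, Δ4=2
row 1: diag=8, rhs=-10; c'=1/8, d'=-5/4
row 2: denom=8−1·1/8=63/8; d'=(4−1·-5/4)/(63/8)=2/3
row 3: denom=10−3·8/21=62/7; d'=(5−3·2/3)/(62/7)=21/62
row 4: denom=6−2·7/31=172/31; d'=(15−2·21/62)/(172/31)=111/43
back: M4=111/43
back: M3=21/62−7/31·111/43=-21/86
back: M2=2/3−8/21·-21/86=98/129
back: M1=-5/4−1/8·98/129=-347/258
M: M0=0, M1=-347/258, M2=98/129, M3=-21/86, M4=111/43, M5=0
seg 0: a=5, c=M0/2=0, d=(M1−M0)/(6·3)=-347/4644, b=Δ0−h0·(2M0+M1)/6=175/516
seg 1: a=4, c=M1/2=-347/516, d=(M2−M1)/(6·1)=181/516, b=Δ1−h1·(2M1+M2)/6=-433/258
seg 2: a=2, c=M2/2=49/129, d=(M3−M2)/(6·3)=-259/4644, b=Δ2−h2·(2M2+M3)/6=-339/172
seg 3: a=-2, c=M3/2=-21/172, d=(M4−M3)/(6·2)=81/344, b=Δ3−h3·(2M3+M4)/6=-103/86
seg 4: a=-3, c=M4/2=111/86, d=(M5−M4)/(6·1)=-37/86, b=Δ4−h4·(2M4+M5)/6=49/43
t_q=39/4 → seg 4, τ=3/4; S=-3+49/43·τ+111/86·τ²+-37/86·τ³=-8811/5504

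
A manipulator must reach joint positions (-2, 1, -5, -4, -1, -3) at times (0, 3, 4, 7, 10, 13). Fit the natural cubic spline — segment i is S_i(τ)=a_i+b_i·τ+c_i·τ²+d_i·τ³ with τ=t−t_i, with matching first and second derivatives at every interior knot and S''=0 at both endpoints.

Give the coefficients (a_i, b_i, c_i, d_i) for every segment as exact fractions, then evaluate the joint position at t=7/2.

  seg 0: a=-2 b=3389/849 c=0 d=-2540/7641
  seg 1: a=1 b=-4231/849 c=-2540/849 d=559/283
  seg 2: a=-5 b=-4280/849 c=2491/849 d=-970/2547
  seg 3: a=-4 b=1936/849 c=-419/849 d=170/7641
  seg 4: a=-1 b=-68/849 c=-83/283 d=83/2547
S(7/2) = -13535/6792

Δ: Δ0=1, Δ1=-6, Δ2=1/3, Δ3=1, Δ4=-2/3
row 1: diag=8, rhs=-42; c'=1/8, d'=-21/4
row 2: denom=8−1·1/8=63/8; d'=(38−1·-21/4)/(63/8)=346/63
row 3: denom=12−3·8/21=76/7; d'=(4−3·346/63)/(76/7)=-131/114
row 4: denom=12−3·21/76=849/76; d'=(-10−3·-131/114)/(849/76)=-166/283
back: M4=-166/283
back: M3=-131/114−21/76·-166/283=-838/849
back: M2=346/63−8/21·-838/849=4982/849
back: M1=-21/4−1/8·4982/849=-5080/849
M: M0=0, M1=-5080/849, M2=4982/849, M3=-838/849, M4=-166/283, M5=0
seg 0: a=-2, c=M0/2=0, d=(M1−M0)/(6·3)=-2540/7641, b=Δ0−h0·(2M0+M1)/6=3389/849
seg 1: a=1, c=M1/2=-2540/849, d=(M2−M1)/(6·1)=559/283, b=Δ1−h1·(2M1+M2)/6=-4231/849
seg 2: a=-5, c=M2/2=2491/849, d=(M3−M2)/(6·3)=-970/2547, b=Δ2−h2·(2M2+M3)/6=-4280/849
seg 3: a=-4, c=M3/2=-419/849, d=(M4−M3)/(6·3)=170/7641, b=Δ3−h3·(2M3+M4)/6=1936/849
seg 4: a=-1, c=M4/2=-83/283, d=(M5−M4)/(6·3)=83/2547, b=Δ4−h4·(2M4+M5)/6=-68/849
t_q=7/2 → seg 1, τ=1/2; S=1+-4231/849·τ+-2540/849·τ²+559/283·τ³=-13535/6792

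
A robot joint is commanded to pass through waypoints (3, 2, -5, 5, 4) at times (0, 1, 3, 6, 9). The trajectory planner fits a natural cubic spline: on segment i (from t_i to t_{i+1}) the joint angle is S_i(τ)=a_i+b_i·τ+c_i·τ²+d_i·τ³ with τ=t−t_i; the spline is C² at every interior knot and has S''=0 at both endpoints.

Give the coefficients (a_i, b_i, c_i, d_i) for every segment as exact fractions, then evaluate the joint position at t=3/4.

  seg 0: a=3 b=-1/4 c=0 d=-3/4
  seg 1: a=2 b=-5/2 c=-9/4 d=7/8
  seg 2: a=-5 b=-1 c=3 d=-14/27
  seg 3: a=5 b=3 c=-5/3 d=5/27
S(3/4) = 639/256

Δ: Δ0=-1, Δ1=-7/2, Δ2=10/3, Δ3=-1/3
row 1: diag=6, rhs=-15; c'=1/3, d'=-5/2
row 2: denom=10−2·1/3=28/3; d'=(41−2·-5/2)/(28/3)=69/14
row 3: denom=12−3·9/28=309/28; d'=(-22−3·69/14)/(309/28)=-10/3
back: M3=-10/3
back: M2=69/14−9/28·-10/3=6
back: M1=-5/2−1/3·6=-9/2
M: M0=0, M1=-9/2, M2=6, M3=-10/3, M4=0
seg 0: a=3, c=M0/2=0, d=(M1−M0)/(6·1)=-3/4, b=Δ0−h0·(2M0+M1)/6=-1/4
seg 1: a=2, c=M1/2=-9/4, d=(M2−M1)/(6·2)=7/8, b=Δ1−h1·(2M1+M2)/6=-5/2
seg 2: a=-5, c=M2/2=3, d=(M3−M2)/(6·3)=-14/27, b=Δ2−h2·(2M2+M3)/6=-1
seg 3: a=5, c=M3/2=-5/3, d=(M4−M3)/(6·3)=5/27, b=Δ3−h3·(2M3+M4)/6=3
t_q=3/4 → seg 0, τ=3/4; S=3+-1/4·τ+0·τ²+-3/4·τ³=639/256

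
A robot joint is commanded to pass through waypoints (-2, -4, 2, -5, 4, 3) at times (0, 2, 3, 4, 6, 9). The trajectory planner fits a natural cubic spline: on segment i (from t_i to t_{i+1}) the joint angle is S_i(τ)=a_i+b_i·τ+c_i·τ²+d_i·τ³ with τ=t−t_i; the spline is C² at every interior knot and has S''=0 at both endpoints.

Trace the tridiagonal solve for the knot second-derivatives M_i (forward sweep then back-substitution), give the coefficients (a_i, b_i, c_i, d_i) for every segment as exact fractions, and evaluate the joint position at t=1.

Δ: Δ0=-1, Δ1=6, Δ2=-7, Δ3=9/2, Δ4=-1/3
row 1: diag=6, rhs=42; c'=1/6, d'=7
row 2: denom=4−1·1/6=23/6; d'=(-78−1·7)/(23/6)=-510/23
row 3: denom=6−1·6/23=132/23; d'=(69−1·-510/23)/(132/23)=699/44
row 4: denom=10−2·23/66=307/33; d'=(-29−2·699/44)/(307/33)=-4011/614
back: M4=-4011/614
back: M3=699/44−23/66·-4011/614=5576/307
back: M2=-510/23−6/23·5576/307=-8262/307
back: M1=7−1/6·-8262/307=3526/307
M: M0=0, M1=3526/307, M2=-8262/307, M3=5576/307, M4=-4011/614, M5=0
seg 0: a=-2, c=M0/2=0, d=(M1−M0)/(6·2)=1763/1842, b=Δ0−h0·(2M0+M1)/6=-4447/921
seg 1: a=-4, c=M1/2=1763/307, d=(M2−M1)/(6·1)=-5894/921, b=Δ1−h1·(2M1+M2)/6=6131/921
seg 2: a=2, c=M2/2=-4131/307, d=(M3−M2)/(6·1)=6919/921, b=Δ2−h2·(2M2+M3)/6=-973/921
seg 3: a=-5, c=M3/2=2788/307, d=(M4−M3)/(6·2)=-15163/7368, b=Δ3−h3·(2M3+M4)/6=-5002/921
seg 4: a=4, c=M4/2=-4011/1228, d=(M5−M4)/(6·3)=1337/3684, b=Δ4−h4·(2M4+M5)/6=11419/1842
t_q=1 → seg 0, τ=1; S=-2+-4447/921·τ+0·τ²+1763/1842·τ³=-3605/614

  seg 0: a=-2 b=-4447/921 c=0 d=1763/1842
  seg 1: a=-4 b=6131/921 c=1763/307 d=-5894/921
  seg 2: a=2 b=-973/921 c=-4131/307 d=6919/921
  seg 3: a=-5 b=-5002/921 c=2788/307 d=-15163/7368
  seg 4: a=4 b=11419/1842 c=-4011/1228 d=1337/3684
S(1) = -3605/614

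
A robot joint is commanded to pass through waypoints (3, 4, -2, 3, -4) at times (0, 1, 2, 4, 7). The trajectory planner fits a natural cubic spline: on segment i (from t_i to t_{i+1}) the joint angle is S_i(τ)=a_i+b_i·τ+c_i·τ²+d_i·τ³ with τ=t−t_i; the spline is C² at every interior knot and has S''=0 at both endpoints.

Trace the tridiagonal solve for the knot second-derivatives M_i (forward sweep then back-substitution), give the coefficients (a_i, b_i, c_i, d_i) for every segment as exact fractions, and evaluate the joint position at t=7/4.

Δ: Δ0=1, Δ1=-6, Δ2=5/2, Δ3=-7/3
row 1: diag=4, rhs=-42; c'=1/4, d'=-21/2
row 2: denom=6−1·1/4=23/4; d'=(51−1·-21/2)/(23/4)=246/23
row 3: denom=10−2·8/23=214/23; d'=(-29−2·246/23)/(214/23)=-1159/214
back: M3=-1159/214
back: M2=246/23−8/23·-1159/214=1346/107
back: M1=-21/2−1/4·1346/107=-1460/107
M: M0=0, M1=-1460/107, M2=1346/107, M3=-1159/214, M4=0
seg 0: a=3, c=M0/2=0, d=(M1−M0)/(6·1)=-730/321, b=Δ0−h0·(2M0+M1)/6=1051/321
seg 1: a=4, c=M1/2=-730/107, d=(M2−M1)/(6·1)=1403/321, b=Δ1−h1·(2M1+M2)/6=-1139/321
seg 2: a=-2, c=M2/2=673/107, d=(M3−M2)/(6·2)=-3851/2568, b=Δ2−h2·(2M2+M3)/6=-1310/321
seg 3: a=3, c=M3/2=-1159/428, d=(M4−M3)/(6·3)=1159/3852, b=Δ3−h3·(2M3+M4)/6=1979/642
t_q=7/4 → seg 1, τ=3/4; S=4+-1139/321·τ+-730/107·τ²+1403/321·τ³=-4485/6848

  seg 0: a=3 b=1051/321 c=0 d=-730/321
  seg 1: a=4 b=-1139/321 c=-730/107 d=1403/321
  seg 2: a=-2 b=-1310/321 c=673/107 d=-3851/2568
  seg 3: a=3 b=1979/642 c=-1159/428 d=1159/3852
S(7/4) = -4485/6848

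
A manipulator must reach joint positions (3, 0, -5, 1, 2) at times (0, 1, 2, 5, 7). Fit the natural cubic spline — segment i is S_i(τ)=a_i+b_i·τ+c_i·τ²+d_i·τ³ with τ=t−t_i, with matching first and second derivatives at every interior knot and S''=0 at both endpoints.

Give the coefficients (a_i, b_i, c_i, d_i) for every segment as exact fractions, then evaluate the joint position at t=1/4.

Δ: Δ0=-3, Δ1=-5, Δ2=2, Δ3=1/2
row 1: diag=4, rhs=-12; c'=1/4, d'=-3
row 2: denom=8−1·1/4=31/4; d'=(42−1·-3)/(31/4)=180/31
row 3: denom=10−3·12/31=274/31; d'=(-9−3·180/31)/(274/31)=-819/274
back: M3=-819/274
back: M2=180/31−12/31·-819/274=954/137
back: M1=-3−1/4·954/137=-1299/274
M: M0=0, M1=-1299/274, M2=954/137, M3=-819/274, M4=0
seg 0: a=3, c=M0/2=0, d=(M1−M0)/(6·1)=-433/548, b=Δ0−h0·(2M0+M1)/6=-1211/548
seg 1: a=0, c=M1/2=-1299/548, d=(M2−M1)/(6·1)=1069/548, b=Δ1−h1·(2M1+M2)/6=-1255/274
seg 2: a=-5, c=M2/2=477/137, d=(M3−M2)/(6·3)=-303/548, b=Δ2−h2·(2M2+M3)/6=-1901/548
seg 3: a=1, c=M3/2=-819/548, d=(M4−M3)/(6·2)=273/1096, b=Δ3−h3·(2M3+M4)/6=683/274
t_q=1/4 → seg 0, τ=1/4; S=3+-1211/548·τ+0·τ²+-433/548·τ³=85407/35072

  seg 0: a=3 b=-1211/548 c=0 d=-433/548
  seg 1: a=0 b=-1255/274 c=-1299/548 d=1069/548
  seg 2: a=-5 b=-1901/548 c=477/137 d=-303/548
  seg 3: a=1 b=683/274 c=-819/548 d=273/1096
S(1/4) = 85407/35072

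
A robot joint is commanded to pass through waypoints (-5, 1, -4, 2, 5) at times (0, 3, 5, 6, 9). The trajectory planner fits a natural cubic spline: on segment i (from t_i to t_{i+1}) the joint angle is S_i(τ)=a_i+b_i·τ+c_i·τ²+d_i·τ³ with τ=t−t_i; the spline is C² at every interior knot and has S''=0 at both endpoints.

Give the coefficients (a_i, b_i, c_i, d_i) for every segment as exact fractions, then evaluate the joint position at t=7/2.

Δ: Δ0=2, Δ1=-5/2, Δ2=6, Δ3=1
row 1: diag=10, rhs=-27; c'=1/5, d'=-27/10
row 2: denom=6−2·1/5=28/5; d'=(51−2·-27/10)/(28/5)=141/14
row 3: denom=8−1·5/28=219/28; d'=(-30−1·141/14)/(219/28)=-374/73
back: M3=-374/73
back: M2=141/14−5/28·-374/73=802/73
back: M1=-27/10−1/5·802/73=-715/146
M: M0=0, M1=-715/146, M2=802/73, M3=-374/73, M4=0
seg 0: a=-5, c=M0/2=0, d=(M1−M0)/(6·3)=-715/2628, b=Δ0−h0·(2M0+M1)/6=1299/292
seg 1: a=1, c=M1/2=-715/292, d=(M2−M1)/(6·2)=773/584, b=Δ1−h1·(2M1+M2)/6=-423/146
seg 2: a=-4, c=M2/2=401/73, d=(M3−M2)/(6·1)=-196/73, b=Δ2−h2·(2M2+M3)/6=233/73
seg 3: a=2, c=M3/2=-187/73, d=(M4−M3)/(6·3)=187/657, b=Δ3−h3·(2M3+M4)/6=447/73
t_q=7/2 → seg 1, τ=1/2; S=1+-423/146·τ+-715/292·τ²+773/584·τ³=-4183/4672

  seg 0: a=-5 b=1299/292 c=0 d=-715/2628
  seg 1: a=1 b=-423/146 c=-715/292 d=773/584
  seg 2: a=-4 b=233/73 c=401/73 d=-196/73
  seg 3: a=2 b=447/73 c=-187/73 d=187/657
S(7/2) = -4183/4672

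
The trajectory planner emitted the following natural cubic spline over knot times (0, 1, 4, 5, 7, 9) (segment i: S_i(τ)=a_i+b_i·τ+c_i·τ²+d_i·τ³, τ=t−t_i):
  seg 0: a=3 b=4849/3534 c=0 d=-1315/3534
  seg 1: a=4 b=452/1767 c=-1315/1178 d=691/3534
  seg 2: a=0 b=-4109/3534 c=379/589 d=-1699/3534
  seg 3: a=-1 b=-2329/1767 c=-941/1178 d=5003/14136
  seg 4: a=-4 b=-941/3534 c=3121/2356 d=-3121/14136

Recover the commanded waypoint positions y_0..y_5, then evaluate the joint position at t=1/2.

y_0=3 y_1=4 y_2=0 y_3=-1 y_4=-4 y_5=-1
S(1/2) = 34299/9424

y_0 = S_0(0) = a_0 = 3
y_1 = S_1(0) = a_1 = 4
y_2 = S_2(0) = a_2 = 0
y_3 = S_3(0) = a_3 = -1
y_4 = S_4(0) = a_4 = -4
y_5 = S_4(2) = -1
t_q=1/2 is in segment 0 (τ=1/2); S_0(τ)=34299/9424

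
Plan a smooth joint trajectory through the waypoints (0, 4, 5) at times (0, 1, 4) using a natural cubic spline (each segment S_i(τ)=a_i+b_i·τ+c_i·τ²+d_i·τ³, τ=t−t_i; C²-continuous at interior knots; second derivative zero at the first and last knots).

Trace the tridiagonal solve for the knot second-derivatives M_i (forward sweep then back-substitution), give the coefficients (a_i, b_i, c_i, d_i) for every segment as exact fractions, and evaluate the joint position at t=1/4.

Δ: Δ0=4, Δ1=1/3
row 1: diag=8, rhs=-22; c'=3/8, d'=-11/4
back: M1=-11/4
M: M0=0, M1=-11/4, M2=0
seg 0: a=0, c=M0/2=0, d=(M1−M0)/(6·1)=-11/24, b=Δ0−h0·(2M0+M1)/6=107/24
seg 1: a=4, c=M1/2=-11/8, d=(M2−M1)/(6·3)=11/72, b=Δ1−h1·(2M1+M2)/6=37/12
t_q=1/4 → seg 0, τ=1/4; S=0+107/24·τ+0·τ²+-11/24·τ³=567/512

  seg 0: a=0 b=107/24 c=0 d=-11/24
  seg 1: a=4 b=37/12 c=-11/8 d=11/72
S(1/4) = 567/512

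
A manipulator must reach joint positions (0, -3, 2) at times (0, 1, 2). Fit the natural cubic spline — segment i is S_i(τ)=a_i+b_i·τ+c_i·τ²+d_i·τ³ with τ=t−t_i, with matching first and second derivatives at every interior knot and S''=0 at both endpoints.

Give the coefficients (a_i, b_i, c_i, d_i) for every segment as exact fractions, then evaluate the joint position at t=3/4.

  seg 0: a=0 b=-5 c=0 d=2
  seg 1: a=-3 b=1 c=6 d=-2
S(3/4) = -93/32

Δ: Δ0=-3, Δ1=5
row 1: diag=4, rhs=48; c'=1/4, d'=12
back: M1=12
M: M0=0, M1=12, M2=0
seg 0: a=0, c=M0/2=0, d=(M1−M0)/(6·1)=2, b=Δ0−h0·(2M0+M1)/6=-5
seg 1: a=-3, c=M1/2=6, d=(M2−M1)/(6·1)=-2, b=Δ1−h1·(2M1+M2)/6=1
t_q=3/4 → seg 0, τ=3/4; S=0+-5·τ+0·τ²+2·τ³=-93/32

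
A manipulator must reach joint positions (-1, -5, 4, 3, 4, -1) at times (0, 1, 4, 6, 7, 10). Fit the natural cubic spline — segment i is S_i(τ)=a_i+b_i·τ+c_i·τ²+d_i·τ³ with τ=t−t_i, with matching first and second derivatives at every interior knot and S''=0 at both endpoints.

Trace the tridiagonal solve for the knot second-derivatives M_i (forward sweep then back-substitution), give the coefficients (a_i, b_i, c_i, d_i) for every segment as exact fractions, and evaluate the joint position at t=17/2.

Δ: Δ0=-4, Δ1=3, Δ2=-1/2, Δ3=1, Δ4=-5/3
row 1: diag=8, rhs=42; c'=3/8, d'=21/4
row 2: denom=10−3·3/8=71/8; d'=(-21−3·21/4)/(71/8)=-294/71
row 3: denom=6−2·16/71=394/71; d'=(9−2·-294/71)/(394/71)=1227/394
row 4: denom=8−1·71/394=3081/394; d'=(-16−1·1227/394)/(3081/394)=-7531/3081
back: M4=-7531/3081
back: M3=1227/394−71/394·-7531/3081=10952/3081
back: M2=-294/71−16/71·10952/3081=-15226/3081
back: M1=21/4−3/8·-15226/3081=7295/1027
M: M0=0, M1=7295/1027, M2=-15226/3081, M3=10952/3081, M4=-7531/3081, M5=0
seg 0: a=-1, c=M0/2=0, d=(M1−M0)/(6·1)=7295/6162, b=Δ0−h0·(2M0+M1)/6=-31943/6162
seg 1: a=-5, c=M1/2=7295/2054, d=(M2−M1)/(6·3)=-37111/55458, b=Δ1−h1·(2M1+M2)/6=-5029/3081
seg 2: a=4, c=M2/2=-7613/3081, d=(M3−M2)/(6·2)=4363/6162, b=Δ2−h2·(2M2+M3)/6=763/474
seg 3: a=3, c=M3/2=5476/3081, d=(M4−M3)/(6·1)=-6161/6162, b=Δ3−h3·(2M3+M4)/6=457/2054
seg 4: a=4, c=M4/2=-7531/6162, d=(M5−M4)/(6·3)=7531/55458, b=Δ4−h4·(2M4+M5)/6=2396/3081
t_q=17/2 → seg 4, τ=3/2; S=4+2396/3081·τ+-7531/6162·τ²+7531/55458·τ³=47241/16432

  seg 0: a=-1 b=-31943/6162 c=0 d=7295/6162
  seg 1: a=-5 b=-5029/3081 c=7295/2054 d=-37111/55458
  seg 2: a=4 b=763/474 c=-7613/3081 d=4363/6162
  seg 3: a=3 b=457/2054 c=5476/3081 d=-6161/6162
  seg 4: a=4 b=2396/3081 c=-7531/6162 d=7531/55458
S(17/2) = 47241/16432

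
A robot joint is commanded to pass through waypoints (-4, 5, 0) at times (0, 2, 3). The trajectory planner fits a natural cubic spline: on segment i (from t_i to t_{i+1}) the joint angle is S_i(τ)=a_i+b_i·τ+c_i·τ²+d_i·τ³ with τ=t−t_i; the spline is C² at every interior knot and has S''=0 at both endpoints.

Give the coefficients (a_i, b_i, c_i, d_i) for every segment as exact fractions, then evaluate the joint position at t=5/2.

  seg 0: a=-4 b=23/3 c=0 d=-19/24
  seg 1: a=5 b=-11/6 c=-19/4 d=19/12
S(5/2) = 99/32

Δ: Δ0=9/2, Δ1=-5
row 1: diag=6, rhs=-57; c'=1/6, d'=-19/2
back: M1=-19/2
M: M0=0, M1=-19/2, M2=0
seg 0: a=-4, c=M0/2=0, d=(M1−M0)/(6·2)=-19/24, b=Δ0−h0·(2M0+M1)/6=23/3
seg 1: a=5, c=M1/2=-19/4, d=(M2−M1)/(6·1)=19/12, b=Δ1−h1·(2M1+M2)/6=-11/6
t_q=5/2 → seg 1, τ=1/2; S=5+-11/6·τ+-19/4·τ²+19/12·τ³=99/32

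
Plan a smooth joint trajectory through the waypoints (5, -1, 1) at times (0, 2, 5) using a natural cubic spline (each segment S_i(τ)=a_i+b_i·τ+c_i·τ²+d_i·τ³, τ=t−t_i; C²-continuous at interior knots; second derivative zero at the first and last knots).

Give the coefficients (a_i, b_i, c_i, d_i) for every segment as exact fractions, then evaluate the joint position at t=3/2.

Δ: Δ0=-3, Δ1=2/3
row 1: diag=10, rhs=22; c'=3/10, d'=11/5
back: M1=11/5
M: M0=0, M1=11/5, M2=0
seg 0: a=5, c=M0/2=0, d=(M1−M0)/(6·2)=11/60, b=Δ0−h0·(2M0+M1)/6=-56/15
seg 1: a=-1, c=M1/2=11/10, d=(M2−M1)/(6·3)=-11/90, b=Δ1−h1·(2M1+M2)/6=-23/15
t_q=3/2 → seg 0, τ=3/2; S=5+-56/15·τ+0·τ²+11/60·τ³=3/160

  seg 0: a=5 b=-56/15 c=0 d=11/60
  seg 1: a=-1 b=-23/15 c=11/10 d=-11/90
S(3/2) = 3/160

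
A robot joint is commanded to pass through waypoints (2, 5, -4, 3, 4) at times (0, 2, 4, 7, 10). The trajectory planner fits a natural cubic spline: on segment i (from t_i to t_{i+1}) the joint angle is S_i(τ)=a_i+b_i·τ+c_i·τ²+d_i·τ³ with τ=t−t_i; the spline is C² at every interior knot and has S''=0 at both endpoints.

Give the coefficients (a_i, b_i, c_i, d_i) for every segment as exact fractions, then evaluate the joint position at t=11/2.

Δ: Δ0=3/2, Δ1=-9/2, Δ2=7/3, Δ3=1/3
row 1: diag=8, rhs=-36; c'=1/4, d'=-9/2
row 2: denom=10−2·1/4=19/2; d'=(41−2·-9/2)/(19/2)=100/19
row 3: denom=12−3·6/19=210/19; d'=(-12−3·100/19)/(210/19)=-88/35
back: M3=-88/35
back: M2=100/19−6/19·-88/35=212/35
back: M1=-9/2−1/4·212/35=-421/70
M: M0=0, M1=-421/70, M2=212/35, M3=-88/35, M4=0
seg 0: a=2, c=M0/2=0, d=(M1−M0)/(6·2)=-421/840, b=Δ0−h0·(2M0+M1)/6=368/105
seg 1: a=5, c=M1/2=-421/140, d=(M2−M1)/(6·2)=169/168, b=Δ1−h1·(2M1+M2)/6=-527/210
seg 2: a=-4, c=M2/2=106/35, d=(M3−M2)/(6·3)=-10/21, b=Δ2−h2·(2M2+M3)/6=-37/15
seg 3: a=3, c=M3/2=-44/35, d=(M4−M3)/(6·3)=44/315, b=Δ3−h3·(2M3+M4)/6=299/105
t_q=11/2 → seg 2, τ=3/2; S=-4+-37/15·τ+106/35·τ²+-10/21·τ³=-349/140

  seg 0: a=2 b=368/105 c=0 d=-421/840
  seg 1: a=5 b=-527/210 c=-421/140 d=169/168
  seg 2: a=-4 b=-37/15 c=106/35 d=-10/21
  seg 3: a=3 b=299/105 c=-44/35 d=44/315
S(11/2) = -349/140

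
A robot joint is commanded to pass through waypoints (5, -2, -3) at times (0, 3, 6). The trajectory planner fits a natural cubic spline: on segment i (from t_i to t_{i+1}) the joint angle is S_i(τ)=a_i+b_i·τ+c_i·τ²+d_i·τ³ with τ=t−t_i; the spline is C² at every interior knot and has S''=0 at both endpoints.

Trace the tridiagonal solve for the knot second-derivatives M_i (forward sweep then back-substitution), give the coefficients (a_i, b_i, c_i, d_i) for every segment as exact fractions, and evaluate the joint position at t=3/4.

Δ: Δ0=-7/3, Δ1=-1/3
row 1: diag=12, rhs=12; c'=1/4, d'=1
back: M1=1
M: M0=0, M1=1, M2=0
seg 0: a=5, c=M0/2=0, d=(M1−M0)/(6·3)=1/18, b=Δ0−h0·(2M0+M1)/6=-17/6
seg 1: a=-2, c=M1/2=1/2, d=(M2−M1)/(6·3)=-1/18, b=Δ1−h1·(2M1+M2)/6=-4/3
t_q=3/4 → seg 0, τ=3/4; S=5+-17/6·τ+0·τ²+1/18·τ³=371/128

  seg 0: a=5 b=-17/6 c=0 d=1/18
  seg 1: a=-2 b=-4/3 c=1/2 d=-1/18
S(3/4) = 371/128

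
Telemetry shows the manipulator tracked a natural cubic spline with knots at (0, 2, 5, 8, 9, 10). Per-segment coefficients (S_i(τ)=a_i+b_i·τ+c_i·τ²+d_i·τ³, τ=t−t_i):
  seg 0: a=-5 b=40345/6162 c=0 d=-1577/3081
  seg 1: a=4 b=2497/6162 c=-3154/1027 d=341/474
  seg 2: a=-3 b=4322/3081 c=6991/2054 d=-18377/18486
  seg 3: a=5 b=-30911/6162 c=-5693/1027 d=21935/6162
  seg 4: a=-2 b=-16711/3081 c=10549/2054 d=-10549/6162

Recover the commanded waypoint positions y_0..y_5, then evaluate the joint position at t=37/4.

y_0 = S_0(0) = a_0 = -5
y_1 = S_1(0) = a_1 = 4
y_2 = S_2(0) = a_2 = -3
y_3 = S_3(0) = a_3 = 5
y_4 = S_4(0) = a_4 = -2
y_5 = S_4(1) = -4
t_q=37/4 is in segment 4 (τ=1/4); S_4(τ)=-402483/131456

y_0=-5 y_1=4 y_2=-3 y_3=5 y_4=-2 y_5=-4
S(37/4) = -402483/131456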